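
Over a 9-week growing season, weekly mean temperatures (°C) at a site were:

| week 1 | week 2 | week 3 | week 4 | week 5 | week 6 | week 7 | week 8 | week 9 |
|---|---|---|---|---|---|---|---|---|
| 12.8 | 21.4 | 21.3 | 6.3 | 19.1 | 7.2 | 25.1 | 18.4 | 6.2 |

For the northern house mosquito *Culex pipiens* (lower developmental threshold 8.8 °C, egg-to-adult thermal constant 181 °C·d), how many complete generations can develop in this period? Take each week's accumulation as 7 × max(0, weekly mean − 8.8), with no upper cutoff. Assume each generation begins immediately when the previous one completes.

2 generations

Weekly DD (7 × max(0, T̄ − 8.8)): 28.0, 88.2, 87.5, 0.0, 72.1, 0.0, 114.1, 67.2, 0.0.
Season total = 457.1 DD.
Complete generations = ⌊457.1 / 181⌋ = 2.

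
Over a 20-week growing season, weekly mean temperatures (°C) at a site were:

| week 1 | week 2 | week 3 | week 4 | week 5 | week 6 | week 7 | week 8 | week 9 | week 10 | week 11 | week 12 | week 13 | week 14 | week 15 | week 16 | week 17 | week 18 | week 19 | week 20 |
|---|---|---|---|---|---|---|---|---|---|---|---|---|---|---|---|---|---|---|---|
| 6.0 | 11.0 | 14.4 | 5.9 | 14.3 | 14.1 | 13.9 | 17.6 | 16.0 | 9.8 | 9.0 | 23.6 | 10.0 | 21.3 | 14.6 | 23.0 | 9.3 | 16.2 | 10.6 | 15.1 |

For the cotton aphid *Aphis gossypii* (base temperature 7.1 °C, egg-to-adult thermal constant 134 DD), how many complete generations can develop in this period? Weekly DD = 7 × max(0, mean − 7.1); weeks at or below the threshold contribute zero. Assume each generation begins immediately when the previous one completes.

7 generations

Weekly DD (7 × max(0, T̄ − 7.1)): 0.0, 27.3, 51.1, 0.0, 50.4, 49.0, 47.6, 73.5, 62.3, 18.9, 13.3, 115.5, 20.3, 99.4, 52.5, 111.3, 15.4, 63.7, 24.5, 56.0.
Season total = 952.0 DD.
Complete generations = ⌊952.0 / 134⌋ = 7.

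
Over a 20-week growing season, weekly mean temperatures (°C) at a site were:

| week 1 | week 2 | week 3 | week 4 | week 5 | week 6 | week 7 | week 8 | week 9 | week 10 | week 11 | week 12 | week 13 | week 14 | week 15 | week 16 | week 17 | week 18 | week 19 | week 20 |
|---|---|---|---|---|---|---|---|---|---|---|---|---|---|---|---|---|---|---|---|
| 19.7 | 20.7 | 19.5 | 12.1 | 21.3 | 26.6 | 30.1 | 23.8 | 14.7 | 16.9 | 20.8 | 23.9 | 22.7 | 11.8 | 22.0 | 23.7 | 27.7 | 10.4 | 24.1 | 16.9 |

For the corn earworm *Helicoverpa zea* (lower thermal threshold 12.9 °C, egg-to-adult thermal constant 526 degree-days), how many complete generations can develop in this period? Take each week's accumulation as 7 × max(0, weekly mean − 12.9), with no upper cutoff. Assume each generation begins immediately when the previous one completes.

Weekly DD (7 × max(0, T̄ − 12.9)): 47.6, 54.6, 46.2, 0.0, 58.8, 95.9, 120.4, 76.3, 12.6, 28.0, 55.3, 77.0, 68.6, 0.0, 63.7, 75.6, 103.6, 0.0, 78.4, 28.0.
Season total = 1090.6 DD.
Complete generations = ⌊1090.6 / 526⌋ = 2.

2 generations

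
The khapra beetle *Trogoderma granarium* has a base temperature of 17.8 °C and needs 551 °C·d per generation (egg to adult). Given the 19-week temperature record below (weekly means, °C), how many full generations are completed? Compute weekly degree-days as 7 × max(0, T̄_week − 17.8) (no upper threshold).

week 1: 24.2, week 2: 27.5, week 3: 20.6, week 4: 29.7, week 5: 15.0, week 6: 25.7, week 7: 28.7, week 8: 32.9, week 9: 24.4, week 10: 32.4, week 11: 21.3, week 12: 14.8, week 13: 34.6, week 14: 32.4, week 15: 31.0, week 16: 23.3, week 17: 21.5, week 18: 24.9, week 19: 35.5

2 generations

Weekly DD (7 × max(0, T̄ − 17.8)): 44.8, 67.9, 19.6, 83.3, 0.0, 55.3, 76.3, 105.7, 46.2, 102.2, 24.5, 0.0, 117.6, 102.2, 92.4, 38.5, 25.9, 49.7, 123.9.
Season total = 1176.0 DD.
Complete generations = ⌊1176.0 / 551⌋ = 2.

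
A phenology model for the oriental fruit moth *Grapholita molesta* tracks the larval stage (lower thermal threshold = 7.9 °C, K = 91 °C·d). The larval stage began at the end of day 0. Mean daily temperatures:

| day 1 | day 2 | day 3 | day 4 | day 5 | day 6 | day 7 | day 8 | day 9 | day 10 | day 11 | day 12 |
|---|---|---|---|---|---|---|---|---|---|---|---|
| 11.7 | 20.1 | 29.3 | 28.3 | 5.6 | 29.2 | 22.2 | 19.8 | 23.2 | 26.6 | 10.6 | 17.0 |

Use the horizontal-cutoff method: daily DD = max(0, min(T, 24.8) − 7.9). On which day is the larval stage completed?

Daily DD above 7.9 °C (capped at 16.9): 3.8, 12.2, 16.9, 16.9, 0.0, 16.9, 14.3, 11.9, 15.3, 16.9, 2.7, 9.1.
Cumulative: 3.8, 16.0, 32.9, 49.8, 49.8, 66.7, 81.0, 92.9, 108.2, 125.1, 127.8, 136.9.
The total first reaches 91 DD on day 8.

day 8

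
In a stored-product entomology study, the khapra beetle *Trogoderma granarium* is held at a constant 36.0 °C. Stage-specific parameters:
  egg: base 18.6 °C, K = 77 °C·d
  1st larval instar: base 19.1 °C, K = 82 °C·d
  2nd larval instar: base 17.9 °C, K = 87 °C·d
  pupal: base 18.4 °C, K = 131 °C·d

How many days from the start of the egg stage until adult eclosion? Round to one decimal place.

21.5 days

egg: 77 / (36.0 − 18.6) = 77 / 17.4 = 4.425 d.
1st larval instar: 82 / (36.0 − 19.1) = 82 / 16.9 = 4.852 d.
2nd larval instar: 87 / (36.0 − 17.9) = 87 / 18.1 = 4.807 d.
pupal: 131 / (36.0 − 18.4) = 131 / 17.6 = 7.443 d.
Sum = 21.527 ≈ 21.5 days.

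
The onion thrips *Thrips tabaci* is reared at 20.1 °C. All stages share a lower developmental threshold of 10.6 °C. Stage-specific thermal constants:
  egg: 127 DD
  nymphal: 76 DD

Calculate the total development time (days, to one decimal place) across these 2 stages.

Daily accumulation at 20.1 °C = 20.1 − 10.6 = 9.5 DD/day.
Total K = 127 + 76 = 203 DD.
Total duration = 203 / 9.5 = 21.368 ≈ 21.4 days.

21.4 days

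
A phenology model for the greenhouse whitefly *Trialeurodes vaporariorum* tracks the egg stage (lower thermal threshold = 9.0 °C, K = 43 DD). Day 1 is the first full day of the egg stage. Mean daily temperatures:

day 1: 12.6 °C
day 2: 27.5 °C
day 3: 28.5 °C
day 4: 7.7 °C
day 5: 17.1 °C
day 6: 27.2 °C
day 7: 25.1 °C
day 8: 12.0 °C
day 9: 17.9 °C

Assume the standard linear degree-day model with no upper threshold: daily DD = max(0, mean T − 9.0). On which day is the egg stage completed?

Daily DD above 9.0 °C: 3.6, 18.5, 19.5, 0.0, 8.1, 18.2, 16.1, 3.0, 8.9.
Cumulative: 3.6, 22.1, 41.6, 41.6, 49.7, 67.9, 84.0, 87.0, 95.9.
The total first reaches 43 DD on day 5.

day 5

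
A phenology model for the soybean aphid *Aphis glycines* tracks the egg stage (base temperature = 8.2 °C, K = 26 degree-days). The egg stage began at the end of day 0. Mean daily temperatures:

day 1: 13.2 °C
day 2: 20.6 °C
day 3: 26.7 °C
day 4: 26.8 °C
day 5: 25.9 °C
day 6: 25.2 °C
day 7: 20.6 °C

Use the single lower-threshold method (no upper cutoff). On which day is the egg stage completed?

Daily DD above 8.2 °C: 5.0, 12.4, 18.5, 18.6, 17.7, 17.0, 12.4.
Cumulative: 5.0, 17.4, 35.9, 54.5, 72.2, 89.2, 101.6.
The total first reaches 26 DD on day 3.

day 3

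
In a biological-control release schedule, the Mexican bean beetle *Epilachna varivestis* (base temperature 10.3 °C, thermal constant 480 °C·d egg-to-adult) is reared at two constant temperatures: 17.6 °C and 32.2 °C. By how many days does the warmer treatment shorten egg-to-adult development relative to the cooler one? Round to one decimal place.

43.8 days

At 17.6 °C: 480 / (17.6 − 10.3) = 480 / 7.3 = 65.753 d.
At 32.2 °C: 480 / (32.2 − 10.3) = 480 / 21.9 = 21.918 d.
Difference = |65.753 − 21.918| = 43.836 ≈ 43.8 days.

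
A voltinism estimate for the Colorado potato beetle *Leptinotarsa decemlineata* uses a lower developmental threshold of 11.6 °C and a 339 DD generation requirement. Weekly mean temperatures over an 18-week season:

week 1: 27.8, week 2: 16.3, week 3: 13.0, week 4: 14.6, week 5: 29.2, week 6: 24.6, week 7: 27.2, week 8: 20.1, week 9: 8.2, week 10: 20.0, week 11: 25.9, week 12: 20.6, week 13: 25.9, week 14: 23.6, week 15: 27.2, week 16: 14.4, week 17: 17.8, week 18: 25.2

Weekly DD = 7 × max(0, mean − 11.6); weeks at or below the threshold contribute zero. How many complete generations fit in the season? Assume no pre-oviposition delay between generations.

Weekly DD (7 × max(0, T̄ − 11.6)): 113.4, 32.9, 9.8, 21.0, 123.2, 91.0, 109.2, 59.5, 0.0, 58.8, 100.1, 63.0, 100.1, 84.0, 109.2, 19.6, 43.4, 95.2.
Season total = 1233.4 DD.
Complete generations = ⌊1233.4 / 339⌋ = 3.

3 generations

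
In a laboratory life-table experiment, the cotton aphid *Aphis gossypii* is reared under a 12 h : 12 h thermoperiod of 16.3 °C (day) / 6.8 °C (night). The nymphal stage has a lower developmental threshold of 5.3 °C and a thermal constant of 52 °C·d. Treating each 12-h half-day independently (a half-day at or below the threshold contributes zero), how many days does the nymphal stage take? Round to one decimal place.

8.3 days

Day half: max(0, 16.3 − 5.3) × 0.5 = 11.0 × 0.5 = 5.50 DD.
Night half: max(0, 6.8 − 5.3) × 0.5 = 1.5 × 0.5 = 0.75 DD.
Per 24 h: 6.25 DD/day.
Duration = 52 / 6.25 = 8.320 ≈ 8.3 days.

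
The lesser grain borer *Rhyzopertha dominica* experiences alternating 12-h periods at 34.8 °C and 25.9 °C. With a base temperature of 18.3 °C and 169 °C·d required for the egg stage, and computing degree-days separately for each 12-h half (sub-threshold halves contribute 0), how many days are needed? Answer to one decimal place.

14.0 days

Day half: max(0, 34.8 − 18.3) × 0.5 = 16.5 × 0.5 = 8.25 DD.
Night half: max(0, 25.9 − 18.3) × 0.5 = 7.6 × 0.5 = 3.80 DD.
Per 24 h: 12.05 DD/day.
Duration = 169 / 12.05 = 14.025 ≈ 14.0 days.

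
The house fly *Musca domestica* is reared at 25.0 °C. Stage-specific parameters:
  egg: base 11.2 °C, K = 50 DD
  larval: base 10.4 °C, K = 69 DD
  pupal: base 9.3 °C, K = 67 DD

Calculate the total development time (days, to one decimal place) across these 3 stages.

12.6 days

egg: 50 / (25.0 − 11.2) = 50 / 13.8 = 3.623 d.
larval: 69 / (25.0 − 10.4) = 69 / 14.6 = 4.726 d.
pupal: 67 / (25.0 − 9.3) = 67 / 15.7 = 4.268 d.
Sum = 12.617 ≈ 12.6 days.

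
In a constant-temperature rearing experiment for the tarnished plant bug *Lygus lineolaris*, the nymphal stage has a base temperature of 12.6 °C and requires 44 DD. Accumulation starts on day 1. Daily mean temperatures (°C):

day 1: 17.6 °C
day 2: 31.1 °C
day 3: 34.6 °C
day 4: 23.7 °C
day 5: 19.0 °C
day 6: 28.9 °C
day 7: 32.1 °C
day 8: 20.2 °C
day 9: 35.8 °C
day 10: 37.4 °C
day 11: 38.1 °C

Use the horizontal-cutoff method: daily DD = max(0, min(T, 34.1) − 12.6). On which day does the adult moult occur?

Daily DD above 12.6 °C (capped at 21.5): 5.0, 18.5, 21.5, 11.1, 6.4, 16.3, 19.5, 7.6, 21.5, 21.5, 21.5.
Cumulative: 5.0, 23.5, 45.0, 56.1, 62.5, 78.8, 98.3, 105.9, 127.4, 148.9, 170.4.
The total first reaches 44 DD on day 3.

day 3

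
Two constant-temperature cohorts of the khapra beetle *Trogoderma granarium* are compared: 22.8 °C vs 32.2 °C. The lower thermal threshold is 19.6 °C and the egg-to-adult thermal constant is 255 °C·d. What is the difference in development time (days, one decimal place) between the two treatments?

59.4 days

At 22.8 °C: 255 / (22.8 − 19.6) = 255 / 3.2 = 79.688 d.
At 32.2 °C: 255 / (32.2 − 19.6) = 255 / 12.6 = 20.238 d.
Difference = |79.688 − 20.238| = 59.449 ≈ 59.4 days.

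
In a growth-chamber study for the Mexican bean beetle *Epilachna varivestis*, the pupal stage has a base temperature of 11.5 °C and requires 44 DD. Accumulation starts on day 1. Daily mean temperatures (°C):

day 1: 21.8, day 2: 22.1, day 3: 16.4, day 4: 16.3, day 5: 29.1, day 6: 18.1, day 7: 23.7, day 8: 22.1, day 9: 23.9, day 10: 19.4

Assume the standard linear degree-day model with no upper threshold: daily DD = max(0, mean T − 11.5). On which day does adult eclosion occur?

Daily DD above 11.5 °C: 10.3, 10.6, 4.9, 4.8, 17.6, 6.6, 12.2, 10.6, 12.4, 7.9.
Cumulative: 10.3, 20.9, 25.8, 30.6, 48.2, 54.8, 67.0, 77.6, 90.0, 97.9.
The total first reaches 44 DD on day 5.

day 5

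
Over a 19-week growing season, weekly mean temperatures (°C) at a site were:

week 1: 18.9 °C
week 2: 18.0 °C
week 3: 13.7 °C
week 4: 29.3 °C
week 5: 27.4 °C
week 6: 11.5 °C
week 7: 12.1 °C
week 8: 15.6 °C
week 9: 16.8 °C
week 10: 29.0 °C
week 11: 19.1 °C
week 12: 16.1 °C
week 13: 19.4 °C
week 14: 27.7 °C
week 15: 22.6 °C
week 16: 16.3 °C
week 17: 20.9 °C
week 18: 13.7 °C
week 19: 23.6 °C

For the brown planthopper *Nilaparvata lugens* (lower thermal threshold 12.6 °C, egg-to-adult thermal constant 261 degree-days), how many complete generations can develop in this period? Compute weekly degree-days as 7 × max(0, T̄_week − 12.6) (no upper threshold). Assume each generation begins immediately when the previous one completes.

Weekly DD (7 × max(0, T̄ − 12.6)): 44.1, 37.8, 7.7, 116.9, 103.6, 0.0, 0.0, 21.0, 29.4, 114.8, 45.5, 24.5, 47.6, 105.7, 70.0, 25.9, 58.1, 7.7, 77.0.
Season total = 937.3 DD.
Complete generations = ⌊937.3 / 261⌋ = 3.

3 generations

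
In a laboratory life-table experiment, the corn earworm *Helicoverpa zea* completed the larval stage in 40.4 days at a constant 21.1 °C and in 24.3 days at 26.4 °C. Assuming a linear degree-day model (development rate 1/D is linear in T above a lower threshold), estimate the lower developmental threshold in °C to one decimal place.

Under the model K = D·(T − T_b), so D₁·(T₁ − T_b) = D₂·(T₂ − T_b).
40.4·(21.1 − T_b) = 24.3·(26.4 − T_b)
T_b = (40.4·21.1 − 24.3·26.4) / (40.4 − 24.3) = 210.92 / 16.1 = 13.101 °C ≈ 13.1 °C.

13.1 °C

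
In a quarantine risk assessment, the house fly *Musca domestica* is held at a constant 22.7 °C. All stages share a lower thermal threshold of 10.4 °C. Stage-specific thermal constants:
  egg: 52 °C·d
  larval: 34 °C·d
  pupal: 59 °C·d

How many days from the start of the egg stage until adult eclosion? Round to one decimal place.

11.8 days

Daily accumulation at 22.7 °C = 22.7 − 10.4 = 12.3 DD/day.
Total K = 52 + 34 + 59 = 145 DD.
Total duration = 145 / 12.3 = 11.789 ≈ 11.8 days.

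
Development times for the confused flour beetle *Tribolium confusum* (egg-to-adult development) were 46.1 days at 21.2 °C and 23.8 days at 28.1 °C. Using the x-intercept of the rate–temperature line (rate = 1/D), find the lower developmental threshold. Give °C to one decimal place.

Equal thermal constants: D₁(T₁ − T_b) = D₂(T₂ − T_b).
46.1·(21.2 − T_b) = 23.8·(28.1 − T_b)
T_b = (46.1·21.2 − 23.8·28.1) / (46.1 − 23.8) = 308.54 / 22.3 = 13.836 °C ≈ 13.8 °C.

13.8 °C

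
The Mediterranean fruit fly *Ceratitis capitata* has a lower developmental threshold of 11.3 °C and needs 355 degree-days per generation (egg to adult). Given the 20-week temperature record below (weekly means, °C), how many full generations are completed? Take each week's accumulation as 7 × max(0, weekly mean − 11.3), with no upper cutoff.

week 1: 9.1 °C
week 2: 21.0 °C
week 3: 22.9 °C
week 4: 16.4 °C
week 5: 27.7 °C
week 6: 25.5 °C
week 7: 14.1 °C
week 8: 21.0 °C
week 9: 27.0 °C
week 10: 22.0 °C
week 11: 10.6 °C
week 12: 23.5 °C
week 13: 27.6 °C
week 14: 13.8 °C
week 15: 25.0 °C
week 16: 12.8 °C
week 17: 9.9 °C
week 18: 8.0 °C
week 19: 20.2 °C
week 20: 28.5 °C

3 generations

Weekly DD (7 × max(0, T̄ − 11.3)): 0.0, 67.9, 81.2, 35.7, 114.8, 99.4, 19.6, 67.9, 109.9, 74.9, 0.0, 85.4, 114.1, 17.5, 95.9, 10.5, 0.0, 0.0, 62.3, 120.4.
Season total = 1177.4 DD.
Complete generations = ⌊1177.4 / 355⌋ = 3.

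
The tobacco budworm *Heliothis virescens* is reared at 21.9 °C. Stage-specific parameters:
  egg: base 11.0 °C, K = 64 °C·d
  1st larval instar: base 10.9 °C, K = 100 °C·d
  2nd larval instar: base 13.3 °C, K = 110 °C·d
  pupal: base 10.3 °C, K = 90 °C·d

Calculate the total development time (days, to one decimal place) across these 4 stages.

35.5 days

egg: 64 / (21.9 − 11.0) = 64 / 10.9 = 5.872 d.
1st larval instar: 100 / (21.9 − 10.9) = 100 / 11.0 = 9.091 d.
2nd larval instar: 110 / (21.9 − 13.3) = 110 / 8.6 = 12.791 d.
pupal: 90 / (21.9 − 10.3) = 90 / 11.6 = 7.759 d.
Sum = 35.512 ≈ 35.5 days.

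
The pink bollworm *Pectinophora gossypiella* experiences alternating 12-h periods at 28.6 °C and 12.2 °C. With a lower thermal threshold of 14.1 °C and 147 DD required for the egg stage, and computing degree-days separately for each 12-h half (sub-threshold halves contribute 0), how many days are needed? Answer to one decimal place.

20.3 days

Day half: max(0, 28.6 − 14.1) × 0.5 = 14.5 × 0.5 = 7.25 DD.
Night half: max(0, 12.2 − 14.1) × 0.5 = 0.0 × 0.5 = 0.00 DD.
Per 24 h: 7.25 DD/day.
Duration = 147 / 7.25 = 20.276 ≈ 20.3 days.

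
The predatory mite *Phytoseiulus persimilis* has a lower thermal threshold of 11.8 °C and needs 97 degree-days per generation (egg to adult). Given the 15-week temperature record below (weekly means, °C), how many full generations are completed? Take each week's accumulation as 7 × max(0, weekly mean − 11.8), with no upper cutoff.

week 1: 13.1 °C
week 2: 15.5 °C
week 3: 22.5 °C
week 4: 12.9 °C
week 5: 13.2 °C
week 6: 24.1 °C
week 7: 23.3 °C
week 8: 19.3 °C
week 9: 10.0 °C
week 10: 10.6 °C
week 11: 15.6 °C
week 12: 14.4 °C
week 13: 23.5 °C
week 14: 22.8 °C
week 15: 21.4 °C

Weekly DD (7 × max(0, T̄ − 11.8)): 9.1, 25.9, 74.9, 7.7, 9.8, 86.1, 80.5, 52.5, 0.0, 0.0, 26.6, 18.2, 81.9, 77.0, 67.2.
Season total = 617.4 DD.
Complete generations = ⌊617.4 / 97⌋ = 6.

6 generations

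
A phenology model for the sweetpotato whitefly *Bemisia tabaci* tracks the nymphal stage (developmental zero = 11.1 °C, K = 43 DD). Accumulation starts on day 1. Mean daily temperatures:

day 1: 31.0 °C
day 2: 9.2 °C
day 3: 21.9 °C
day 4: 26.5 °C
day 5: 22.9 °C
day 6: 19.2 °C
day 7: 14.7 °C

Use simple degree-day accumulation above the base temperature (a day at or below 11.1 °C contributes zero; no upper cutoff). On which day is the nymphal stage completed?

Daily DD above 11.1 °C: 19.9, 0.0, 10.8, 15.4, 11.8, 8.1, 3.6.
Cumulative: 19.9, 19.9, 30.7, 46.1, 57.9, 66.0, 69.6.
The total first reaches 43 DD on day 4.

day 4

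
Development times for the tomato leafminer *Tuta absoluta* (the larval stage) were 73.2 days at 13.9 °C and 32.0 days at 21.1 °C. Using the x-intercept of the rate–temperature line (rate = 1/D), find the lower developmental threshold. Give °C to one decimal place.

Under the model K = D·(T − T_b), so D₁·(T₁ − T_b) = D₂·(T₂ − T_b).
73.2·(13.9 − T_b) = 32.0·(21.1 − T_b)
T_b = (73.2·13.9 − 32.0·21.1) / (73.2 − 32.0) = 342.28 / 41.2 = 8.308 °C ≈ 8.3 °C.

8.3 °C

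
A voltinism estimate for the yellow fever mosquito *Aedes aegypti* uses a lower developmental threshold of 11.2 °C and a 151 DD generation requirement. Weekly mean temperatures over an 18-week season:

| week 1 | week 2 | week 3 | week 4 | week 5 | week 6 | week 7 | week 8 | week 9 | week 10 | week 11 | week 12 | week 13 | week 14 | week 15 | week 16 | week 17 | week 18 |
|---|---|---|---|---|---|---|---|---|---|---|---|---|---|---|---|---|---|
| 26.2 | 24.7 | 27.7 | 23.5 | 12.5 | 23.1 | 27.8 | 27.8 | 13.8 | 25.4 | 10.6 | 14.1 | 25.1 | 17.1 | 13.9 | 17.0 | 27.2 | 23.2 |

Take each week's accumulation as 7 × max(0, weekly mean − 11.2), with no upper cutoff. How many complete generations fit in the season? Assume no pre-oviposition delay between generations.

8 generations

Weekly DD (7 × max(0, T̄ − 11.2)): 105.0, 94.5, 115.5, 86.1, 9.1, 83.3, 116.2, 116.2, 18.2, 99.4, 0.0, 20.3, 97.3, 41.3, 18.9, 40.6, 112.0, 84.0.
Season total = 1257.9 DD.
Complete generations = ⌊1257.9 / 151⌋ = 8.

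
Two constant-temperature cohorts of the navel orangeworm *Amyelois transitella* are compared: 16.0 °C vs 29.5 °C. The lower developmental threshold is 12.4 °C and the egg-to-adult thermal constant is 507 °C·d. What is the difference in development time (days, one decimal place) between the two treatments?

At 16.0 °C: 507 / (16.0 − 12.4) = 507 / 3.6 = 140.833 d.
At 29.5 °C: 507 / (29.5 − 12.4) = 507 / 17.1 = 29.649 d.
Difference = |140.833 − 29.649| = 111.184 ≈ 111.2 days.

111.2 days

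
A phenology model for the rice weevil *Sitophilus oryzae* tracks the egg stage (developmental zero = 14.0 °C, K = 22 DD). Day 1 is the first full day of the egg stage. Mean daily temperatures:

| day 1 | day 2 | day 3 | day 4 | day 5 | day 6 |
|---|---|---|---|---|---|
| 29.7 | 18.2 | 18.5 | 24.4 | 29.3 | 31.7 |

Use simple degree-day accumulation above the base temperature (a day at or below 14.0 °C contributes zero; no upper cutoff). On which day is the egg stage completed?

Daily DD above 14.0 °C: 15.7, 4.2, 4.5, 10.4, 15.3, 17.7.
Cumulative: 15.7, 19.9, 24.4, 34.8, 50.1, 67.8.
The total first reaches 22 DD on day 3.

day 3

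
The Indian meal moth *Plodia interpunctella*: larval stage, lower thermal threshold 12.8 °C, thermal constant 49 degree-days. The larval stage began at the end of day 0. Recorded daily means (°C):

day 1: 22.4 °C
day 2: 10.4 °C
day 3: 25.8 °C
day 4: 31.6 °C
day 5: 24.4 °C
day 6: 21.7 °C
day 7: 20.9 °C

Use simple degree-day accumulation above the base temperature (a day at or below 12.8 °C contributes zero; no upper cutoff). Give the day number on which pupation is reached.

Daily DD above 12.8 °C: 9.6, 0.0, 13.0, 18.8, 11.6, 8.9, 8.1.
Cumulative: 9.6, 9.6, 22.6, 41.4, 53.0, 61.9, 70.0.
The total first reaches 49 DD on day 5.

day 5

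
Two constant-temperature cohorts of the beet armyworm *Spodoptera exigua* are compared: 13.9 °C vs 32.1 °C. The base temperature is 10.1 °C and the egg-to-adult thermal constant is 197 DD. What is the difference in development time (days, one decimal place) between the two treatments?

42.9 days

At 13.9 °C: 197 / (13.9 − 10.1) = 197 / 3.8 = 51.842 d.
At 32.1 °C: 197 / (32.1 − 10.1) = 197 / 22.0 = 8.955 d.
Difference = |51.842 − 8.955| = 42.888 ≈ 42.9 days.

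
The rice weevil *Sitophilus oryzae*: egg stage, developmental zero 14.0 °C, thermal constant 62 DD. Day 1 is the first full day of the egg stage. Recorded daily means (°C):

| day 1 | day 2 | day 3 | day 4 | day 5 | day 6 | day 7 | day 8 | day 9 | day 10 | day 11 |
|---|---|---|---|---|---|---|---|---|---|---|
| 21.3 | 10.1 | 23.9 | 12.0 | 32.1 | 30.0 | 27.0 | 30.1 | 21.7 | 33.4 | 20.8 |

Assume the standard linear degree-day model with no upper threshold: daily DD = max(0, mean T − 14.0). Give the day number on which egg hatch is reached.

Daily DD above 14.0 °C: 7.3, 0.0, 9.9, 0.0, 18.1, 16.0, 13.0, 16.1, 7.7, 19.4, 6.8.
Cumulative: 7.3, 7.3, 17.2, 17.2, 35.3, 51.3, 64.3, 80.4, 88.1, 107.5, 114.3.
The total first reaches 62 DD on day 7.

day 7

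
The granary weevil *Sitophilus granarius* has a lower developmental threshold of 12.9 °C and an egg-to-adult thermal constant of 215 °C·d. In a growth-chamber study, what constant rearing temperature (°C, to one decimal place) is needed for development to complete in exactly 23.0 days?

Required daily accumulation = 215 / 23.0 = 9.348 DD/day.
T = T_base + 9.348 = 12.9 + 9.348 = 22.248 ≈ 22.2 °C.

22.2 °C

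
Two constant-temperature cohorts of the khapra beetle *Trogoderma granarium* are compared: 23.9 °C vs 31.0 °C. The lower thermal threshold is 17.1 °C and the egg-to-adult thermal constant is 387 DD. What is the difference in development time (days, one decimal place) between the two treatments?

At 23.9 °C: 387 / (23.9 − 17.1) = 387 / 6.8 = 56.912 d.
At 31.0 °C: 387 / (31.0 − 17.1) = 387 / 13.9 = 27.842 d.
Difference = |56.912 − 27.842| = 29.070 ≈ 29.1 days.

29.1 days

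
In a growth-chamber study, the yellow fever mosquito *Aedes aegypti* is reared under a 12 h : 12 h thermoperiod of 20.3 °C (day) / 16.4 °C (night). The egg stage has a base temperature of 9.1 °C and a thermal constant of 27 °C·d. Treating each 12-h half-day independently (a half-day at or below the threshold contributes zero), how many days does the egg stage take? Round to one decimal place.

Day half: max(0, 20.3 − 9.1) × 0.5 = 11.2 × 0.5 = 5.60 DD.
Night half: max(0, 16.4 − 9.1) × 0.5 = 7.3 × 0.5 = 3.65 DD.
Per 24 h: 9.25 DD/day.
Duration = 27 / 9.25 = 2.919 ≈ 2.9 days.

2.9 days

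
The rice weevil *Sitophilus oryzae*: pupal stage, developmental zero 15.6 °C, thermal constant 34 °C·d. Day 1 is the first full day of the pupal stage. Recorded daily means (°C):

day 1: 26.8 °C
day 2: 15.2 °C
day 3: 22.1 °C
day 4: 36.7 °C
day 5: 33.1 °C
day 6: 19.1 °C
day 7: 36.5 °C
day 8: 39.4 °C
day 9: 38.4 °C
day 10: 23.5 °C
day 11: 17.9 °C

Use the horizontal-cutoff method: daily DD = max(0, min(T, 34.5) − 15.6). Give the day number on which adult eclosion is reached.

Daily DD above 15.6 °C (capped at 18.9): 11.2, 0.0, 6.5, 18.9, 17.5, 3.5, 18.9, 18.9, 18.9, 7.9, 2.3.
Cumulative: 11.2, 11.2, 17.7, 36.6, 54.1, 57.6, 76.5, 95.4, 114.3, 122.2, 124.5.
The total first reaches 34 DD on day 4.

day 4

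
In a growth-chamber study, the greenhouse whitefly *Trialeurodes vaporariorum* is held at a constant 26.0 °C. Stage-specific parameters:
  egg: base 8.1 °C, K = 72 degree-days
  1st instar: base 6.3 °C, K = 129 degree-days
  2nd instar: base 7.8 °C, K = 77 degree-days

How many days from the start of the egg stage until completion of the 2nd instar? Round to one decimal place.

egg: 72 / (26.0 − 8.1) = 72 / 17.9 = 4.022 d.
1st instar: 129 / (26.0 − 6.3) = 129 / 19.7 = 6.548 d.
2nd instar: 77 / (26.0 − 7.8) = 77 / 18.2 = 4.231 d.
Sum = 14.801 ≈ 14.8 days.

14.8 days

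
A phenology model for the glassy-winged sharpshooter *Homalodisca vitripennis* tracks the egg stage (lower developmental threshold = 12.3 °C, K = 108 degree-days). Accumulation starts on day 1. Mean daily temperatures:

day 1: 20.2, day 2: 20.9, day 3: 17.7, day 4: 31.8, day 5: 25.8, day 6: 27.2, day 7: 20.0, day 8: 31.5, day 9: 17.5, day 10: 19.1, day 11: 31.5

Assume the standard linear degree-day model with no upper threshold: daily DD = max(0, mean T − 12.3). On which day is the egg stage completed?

day 10

Daily DD above 12.3 °C: 7.9, 8.6, 5.4, 19.5, 13.5, 14.9, 7.7, 19.2, 5.2, 6.8, 19.2.
Cumulative: 7.9, 16.5, 21.9, 41.4, 54.9, 69.8, 77.5, 96.7, 101.9, 108.7, 127.9.
The total first reaches 108 DD on day 10.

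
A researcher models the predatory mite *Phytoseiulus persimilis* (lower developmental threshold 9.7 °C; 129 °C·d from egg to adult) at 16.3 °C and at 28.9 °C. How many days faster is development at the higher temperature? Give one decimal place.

At 16.3 °C: 129 / (16.3 − 9.7) = 129 / 6.6 = 19.545 d.
At 28.9 °C: 129 / (28.9 − 9.7) = 129 / 19.2 = 6.719 d.
Difference = |19.545 − 6.719| = 12.827 ≈ 12.8 days.

12.8 days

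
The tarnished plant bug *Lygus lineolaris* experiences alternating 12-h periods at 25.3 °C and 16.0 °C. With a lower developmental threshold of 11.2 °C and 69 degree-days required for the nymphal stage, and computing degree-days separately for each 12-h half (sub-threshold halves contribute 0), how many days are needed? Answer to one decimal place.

7.3 days

Day half: max(0, 25.3 − 11.2) × 0.5 = 14.1 × 0.5 = 7.05 DD.
Night half: max(0, 16.0 − 11.2) × 0.5 = 4.8 × 0.5 = 2.40 DD.
Per 24 h: 9.45 DD/day.
Duration = 69 / 9.45 = 7.302 ≈ 7.3 days.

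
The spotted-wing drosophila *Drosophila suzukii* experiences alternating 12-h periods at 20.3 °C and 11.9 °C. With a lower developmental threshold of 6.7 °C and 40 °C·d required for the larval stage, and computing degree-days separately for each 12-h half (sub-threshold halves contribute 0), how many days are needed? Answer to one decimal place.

Day half: max(0, 20.3 − 6.7) × 0.5 = 13.6 × 0.5 = 6.80 DD.
Night half: max(0, 11.9 − 6.7) × 0.5 = 5.2 × 0.5 = 2.60 DD.
Per 24 h: 9.40 DD/day.
Duration = 40 / 9.40 = 4.255 ≈ 4.3 days.

4.3 days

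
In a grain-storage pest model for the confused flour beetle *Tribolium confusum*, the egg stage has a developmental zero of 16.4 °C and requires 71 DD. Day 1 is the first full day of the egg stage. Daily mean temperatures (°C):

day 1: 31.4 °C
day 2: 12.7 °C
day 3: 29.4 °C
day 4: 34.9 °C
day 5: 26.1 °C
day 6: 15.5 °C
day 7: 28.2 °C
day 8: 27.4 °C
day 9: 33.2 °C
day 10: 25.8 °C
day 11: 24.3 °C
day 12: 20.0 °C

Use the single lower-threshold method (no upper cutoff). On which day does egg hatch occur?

Daily DD above 16.4 °C: 15.0, 0.0, 13.0, 18.5, 9.7, 0.0, 11.8, 11.0, 16.8, 9.4, 7.9, 3.6.
Cumulative: 15.0, 15.0, 28.0, 46.5, 56.2, 56.2, 68.0, 79.0, 95.8, 105.2, 113.1, 116.7.
The total first reaches 71 DD on day 8.

day 8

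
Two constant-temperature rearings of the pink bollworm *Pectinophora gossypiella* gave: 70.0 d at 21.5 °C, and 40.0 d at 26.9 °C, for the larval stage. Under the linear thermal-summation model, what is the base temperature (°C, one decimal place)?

Under the model K = D·(T − T_b), so D₁·(T₁ − T_b) = D₂·(T₂ − T_b).
70.0·(21.5 − T_b) = 40.0·(26.9 − T_b)
T_b = (70.0·21.5 − 40.0·26.9) / (70.0 − 40.0) = 429.00 / 30.0 = 14.300 °C ≈ 14.3 °C.

14.3 °C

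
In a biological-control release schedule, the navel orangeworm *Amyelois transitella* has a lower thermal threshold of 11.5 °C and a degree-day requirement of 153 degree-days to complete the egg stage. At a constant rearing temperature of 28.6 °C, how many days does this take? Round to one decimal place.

8.9 days

Daily accumulation = 28.6 − 11.5 = 17.1 DD/day.
Duration = 153 / 17.1 = 8.947 ≈ 8.9 days.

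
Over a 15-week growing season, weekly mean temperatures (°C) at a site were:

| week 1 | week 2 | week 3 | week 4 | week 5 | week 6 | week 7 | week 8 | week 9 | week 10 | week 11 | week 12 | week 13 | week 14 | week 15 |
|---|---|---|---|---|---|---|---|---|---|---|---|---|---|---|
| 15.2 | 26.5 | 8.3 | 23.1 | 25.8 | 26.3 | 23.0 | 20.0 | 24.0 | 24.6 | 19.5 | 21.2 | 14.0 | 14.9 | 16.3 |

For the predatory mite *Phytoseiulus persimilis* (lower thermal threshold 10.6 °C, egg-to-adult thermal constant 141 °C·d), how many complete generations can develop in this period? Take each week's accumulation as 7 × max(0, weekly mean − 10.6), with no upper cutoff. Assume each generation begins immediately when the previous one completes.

Weekly DD (7 × max(0, T̄ − 10.6)): 32.2, 111.3, 0.0, 87.5, 106.4, 109.9, 86.8, 65.8, 93.8, 98.0, 62.3, 74.2, 23.8, 30.1, 39.9.
Season total = 1022.0 DD.
Complete generations = ⌊1022.0 / 141⌋ = 7.

7 generations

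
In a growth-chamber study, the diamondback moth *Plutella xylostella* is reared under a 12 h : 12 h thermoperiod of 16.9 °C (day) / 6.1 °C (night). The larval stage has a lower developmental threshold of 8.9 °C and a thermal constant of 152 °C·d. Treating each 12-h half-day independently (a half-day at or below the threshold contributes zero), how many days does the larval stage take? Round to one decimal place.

38.0 days

Day half: max(0, 16.9 − 8.9) × 0.5 = 8.0 × 0.5 = 4.00 DD.
Night half: max(0, 6.1 − 8.9) × 0.5 = 0.0 × 0.5 = 0.00 DD.
Per 24 h: 4.00 DD/day.
Duration = 152 / 4.00 = 38.000 ≈ 38.0 days.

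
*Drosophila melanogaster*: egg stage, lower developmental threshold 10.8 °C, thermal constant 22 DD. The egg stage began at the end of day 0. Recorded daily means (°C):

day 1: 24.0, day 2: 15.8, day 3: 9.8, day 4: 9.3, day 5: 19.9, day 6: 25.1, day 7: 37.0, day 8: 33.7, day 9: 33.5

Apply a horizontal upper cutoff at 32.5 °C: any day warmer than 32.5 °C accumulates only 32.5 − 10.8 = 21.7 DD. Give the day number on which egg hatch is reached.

Daily DD above 10.8 °C (capped at 21.7): 13.2, 5.0, 0.0, 0.0, 9.1, 14.3, 21.7, 21.7, 21.7.
Cumulative: 13.2, 18.2, 18.2, 18.2, 27.3, 41.6, 63.3, 85.0, 106.7.
The total first reaches 22 DD on day 5.

day 5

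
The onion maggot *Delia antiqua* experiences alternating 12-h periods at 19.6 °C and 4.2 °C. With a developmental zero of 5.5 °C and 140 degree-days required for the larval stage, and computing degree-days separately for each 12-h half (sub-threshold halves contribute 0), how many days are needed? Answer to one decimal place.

Day half: max(0, 19.6 − 5.5) × 0.5 = 14.1 × 0.5 = 7.05 DD.
Night half: max(0, 4.2 − 5.5) × 0.5 = 0.0 × 0.5 = 0.00 DD.
Per 24 h: 7.05 DD/day.
Duration = 140 / 7.05 = 19.858 ≈ 19.9 days.

19.9 days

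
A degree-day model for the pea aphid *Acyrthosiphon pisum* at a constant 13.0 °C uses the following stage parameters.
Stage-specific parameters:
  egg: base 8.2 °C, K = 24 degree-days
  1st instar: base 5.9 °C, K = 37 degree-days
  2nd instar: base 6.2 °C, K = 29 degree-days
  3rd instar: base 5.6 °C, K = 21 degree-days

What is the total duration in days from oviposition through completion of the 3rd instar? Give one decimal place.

egg: 24 / (13.0 − 8.2) = 24 / 4.8 = 5.000 d.
1st instar: 37 / (13.0 − 5.9) = 37 / 7.1 = 5.211 d.
2nd instar: 29 / (13.0 − 6.2) = 29 / 6.8 = 4.265 d.
3rd instar: 21 / (13.0 − 5.6) = 21 / 7.4 = 2.838 d.
Sum = 17.314 ≈ 17.3 days.

17.3 days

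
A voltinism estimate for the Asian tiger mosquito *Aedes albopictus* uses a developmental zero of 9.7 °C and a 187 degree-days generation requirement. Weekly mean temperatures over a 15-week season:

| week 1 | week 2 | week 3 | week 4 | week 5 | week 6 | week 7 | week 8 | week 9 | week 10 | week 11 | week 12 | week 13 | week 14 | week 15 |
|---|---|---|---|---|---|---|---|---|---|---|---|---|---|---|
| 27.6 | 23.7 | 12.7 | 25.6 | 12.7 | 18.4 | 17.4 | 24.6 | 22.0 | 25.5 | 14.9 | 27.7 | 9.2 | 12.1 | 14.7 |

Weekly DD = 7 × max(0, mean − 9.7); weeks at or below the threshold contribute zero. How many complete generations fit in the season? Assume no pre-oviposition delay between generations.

Weekly DD (7 × max(0, T̄ − 9.7)): 125.3, 98.0, 21.0, 111.3, 21.0, 60.9, 53.9, 104.3, 86.1, 110.6, 36.4, 126.0, 0.0, 16.8, 35.0.
Season total = 1006.6 DD.
Complete generations = ⌊1006.6 / 187⌋ = 5.

5 generations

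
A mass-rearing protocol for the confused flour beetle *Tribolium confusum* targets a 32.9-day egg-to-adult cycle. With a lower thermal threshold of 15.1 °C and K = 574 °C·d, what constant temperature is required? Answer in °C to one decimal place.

Required daily accumulation = 574 / 32.9 = 17.447 DD/day.
T = T_base + 17.447 = 15.1 + 17.447 = 32.547 ≈ 32.5 °C.

32.5 °C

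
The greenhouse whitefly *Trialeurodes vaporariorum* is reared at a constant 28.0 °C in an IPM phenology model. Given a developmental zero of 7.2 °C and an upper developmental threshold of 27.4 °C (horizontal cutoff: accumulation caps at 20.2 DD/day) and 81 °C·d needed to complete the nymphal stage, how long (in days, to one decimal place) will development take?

Temperature 28.0 °C exceeds the upper threshold, so daily accumulation caps at 27.4 − 7.2 = 20.2 DD/day.
Duration = 81 / 20.2 = 4.010 ≈ 4.0 days.

4.0 days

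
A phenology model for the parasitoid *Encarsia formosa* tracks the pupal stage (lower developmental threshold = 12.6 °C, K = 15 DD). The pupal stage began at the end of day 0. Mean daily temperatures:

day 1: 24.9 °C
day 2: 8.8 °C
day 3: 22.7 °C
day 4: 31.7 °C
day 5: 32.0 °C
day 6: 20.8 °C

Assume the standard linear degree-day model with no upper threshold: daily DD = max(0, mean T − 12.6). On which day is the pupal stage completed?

Daily DD above 12.6 °C: 12.3, 0.0, 10.1, 19.1, 19.4, 8.2.
Cumulative: 12.3, 12.3, 22.4, 41.5, 60.9, 69.1.
The total first reaches 15 DD on day 3.

day 3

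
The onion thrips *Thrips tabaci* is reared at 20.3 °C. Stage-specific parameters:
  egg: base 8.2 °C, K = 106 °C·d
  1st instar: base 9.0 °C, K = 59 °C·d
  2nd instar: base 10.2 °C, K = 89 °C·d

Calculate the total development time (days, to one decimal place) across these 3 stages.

22.8 days

egg: 106 / (20.3 − 8.2) = 106 / 12.1 = 8.760 d.
1st instar: 59 / (20.3 − 9.0) = 59 / 11.3 = 5.221 d.
2nd instar: 89 / (20.3 − 10.2) = 89 / 10.1 = 8.812 d.
Sum = 22.793 ≈ 22.8 days.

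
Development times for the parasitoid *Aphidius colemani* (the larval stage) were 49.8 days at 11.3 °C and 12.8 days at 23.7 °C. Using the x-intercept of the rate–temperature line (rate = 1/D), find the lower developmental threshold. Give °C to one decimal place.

Under the model K = D·(T − T_b), so D₁·(T₁ − T_b) = D₂·(T₂ − T_b).
49.8·(11.3 − T_b) = 12.8·(23.7 − T_b)
T_b = (49.8·11.3 − 12.8·23.7) / (49.8 − 12.8) = 259.38 / 37.0 = 7.010 °C ≈ 7.0 °C.

7.0 °C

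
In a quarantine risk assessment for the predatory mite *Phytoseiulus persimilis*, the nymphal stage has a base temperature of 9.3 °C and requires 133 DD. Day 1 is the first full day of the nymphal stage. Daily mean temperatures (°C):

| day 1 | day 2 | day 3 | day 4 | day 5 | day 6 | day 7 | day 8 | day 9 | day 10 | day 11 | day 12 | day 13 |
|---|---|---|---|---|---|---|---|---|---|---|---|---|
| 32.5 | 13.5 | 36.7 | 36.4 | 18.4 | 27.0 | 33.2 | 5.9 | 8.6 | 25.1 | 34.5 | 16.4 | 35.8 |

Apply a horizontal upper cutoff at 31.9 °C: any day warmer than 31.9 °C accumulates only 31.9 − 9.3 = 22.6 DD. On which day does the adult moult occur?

day 10

Daily DD above 9.3 °C (capped at 22.6): 22.6, 4.2, 22.6, 22.6, 9.1, 17.7, 22.6, 0.0, 0.0, 15.8, 22.6, 7.1, 22.6.
Cumulative: 22.6, 26.8, 49.4, 72.0, 81.1, 98.8, 121.4, 121.4, 121.4, 137.2, 159.8, 166.9, 189.5.
The total first reaches 133 DD on day 10.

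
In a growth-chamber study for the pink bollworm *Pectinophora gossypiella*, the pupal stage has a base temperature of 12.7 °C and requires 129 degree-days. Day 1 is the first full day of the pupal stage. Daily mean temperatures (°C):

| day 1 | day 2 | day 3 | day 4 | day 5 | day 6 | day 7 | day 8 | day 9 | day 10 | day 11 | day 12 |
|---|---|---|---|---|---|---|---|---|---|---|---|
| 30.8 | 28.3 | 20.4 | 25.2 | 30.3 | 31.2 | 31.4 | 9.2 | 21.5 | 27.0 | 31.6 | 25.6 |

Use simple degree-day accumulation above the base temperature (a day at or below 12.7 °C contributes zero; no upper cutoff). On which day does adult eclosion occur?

Daily DD above 12.7 °C: 18.1, 15.6, 7.7, 12.5, 17.6, 18.5, 18.7, 0.0, 8.8, 14.3, 18.9, 12.9.
Cumulative: 18.1, 33.7, 41.4, 53.9, 71.5, 90.0, 108.7, 108.7, 117.5, 131.8, 150.7, 163.6.
The total first reaches 129 DD on day 10.

day 10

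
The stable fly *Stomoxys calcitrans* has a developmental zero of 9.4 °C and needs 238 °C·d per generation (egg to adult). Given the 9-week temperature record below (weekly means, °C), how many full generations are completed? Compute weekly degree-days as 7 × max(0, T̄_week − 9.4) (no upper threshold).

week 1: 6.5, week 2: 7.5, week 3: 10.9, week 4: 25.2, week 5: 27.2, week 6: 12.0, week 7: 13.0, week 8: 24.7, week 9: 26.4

Weekly DD (7 × max(0, T̄ − 9.4)): 0.0, 0.0, 10.5, 110.6, 124.6, 18.2, 25.2, 107.1, 119.0.
Season total = 515.2 DD.
Complete generations = ⌊515.2 / 238⌋ = 2.

2 generations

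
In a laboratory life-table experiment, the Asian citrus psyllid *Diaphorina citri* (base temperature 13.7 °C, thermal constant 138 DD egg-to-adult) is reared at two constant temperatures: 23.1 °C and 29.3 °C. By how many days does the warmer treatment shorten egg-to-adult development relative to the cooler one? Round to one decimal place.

At 23.1 °C: 138 / (23.1 − 13.7) = 138 / 9.4 = 14.681 d.
At 29.3 °C: 138 / (29.3 − 13.7) = 138 / 15.6 = 8.846 d.
Difference = |14.681 − 8.846| = 5.835 ≈ 5.8 days.

5.8 days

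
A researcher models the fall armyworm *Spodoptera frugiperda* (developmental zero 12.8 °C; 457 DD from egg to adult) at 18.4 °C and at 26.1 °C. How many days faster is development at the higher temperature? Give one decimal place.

47.2 days

At 18.4 °C: 457 / (18.4 − 12.8) = 457 / 5.6 = 81.607 d.
At 26.1 °C: 457 / (26.1 − 12.8) = 457 / 13.3 = 34.361 d.
Difference = |81.607 − 34.361| = 47.246 ≈ 47.2 days.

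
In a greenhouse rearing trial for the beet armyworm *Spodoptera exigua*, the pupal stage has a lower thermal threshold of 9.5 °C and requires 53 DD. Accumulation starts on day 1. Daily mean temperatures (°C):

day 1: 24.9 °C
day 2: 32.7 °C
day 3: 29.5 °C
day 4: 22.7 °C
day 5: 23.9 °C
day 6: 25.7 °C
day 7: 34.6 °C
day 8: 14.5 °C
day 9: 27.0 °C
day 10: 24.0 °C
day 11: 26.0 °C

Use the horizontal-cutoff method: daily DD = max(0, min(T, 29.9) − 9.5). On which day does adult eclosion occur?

day 3

Daily DD above 9.5 °C (capped at 20.4): 15.4, 20.4, 20.0, 13.2, 14.4, 16.2, 20.4, 5.0, 17.5, 14.5, 16.5.
Cumulative: 15.4, 35.8, 55.8, 69.0, 83.4, 99.6, 120.0, 125.0, 142.5, 157.0, 173.5.
The total first reaches 53 DD on day 3.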